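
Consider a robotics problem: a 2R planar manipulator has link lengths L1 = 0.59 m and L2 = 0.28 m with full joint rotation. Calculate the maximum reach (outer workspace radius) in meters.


r_max = L1 + L2 = 0.59 + 0.28 = 0.8700

0.8700 m


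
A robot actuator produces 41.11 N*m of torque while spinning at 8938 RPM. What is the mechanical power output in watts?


omega = 8938 * 2*pi/60 = 935.985171 rad/s
P = tau * omega = 41.11 * 935.985171 = 38478.3504

38478.3504 W


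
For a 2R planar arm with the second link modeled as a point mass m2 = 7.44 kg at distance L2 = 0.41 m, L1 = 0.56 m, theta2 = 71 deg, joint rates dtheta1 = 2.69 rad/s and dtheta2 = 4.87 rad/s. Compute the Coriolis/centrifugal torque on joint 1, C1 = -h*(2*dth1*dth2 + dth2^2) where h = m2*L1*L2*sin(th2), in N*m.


h = m2*L1*L2*sin(th2) = 7.44*0.56*0.41*sin(71 deg) = 1.615158
C1 = -h*(2*2.69*4.87 + 4.87^2) = -1.615158*49.9175 = -80.6246

-80.6246 N*m


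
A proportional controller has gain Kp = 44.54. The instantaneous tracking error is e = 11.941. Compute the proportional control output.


u_P = Kp * e = 44.54 * 11.941 = 531.8521

531.8521


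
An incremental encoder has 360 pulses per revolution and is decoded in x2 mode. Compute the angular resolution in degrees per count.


resolution = 360 / (PPR * 2) = 360 / 720 = 0.5000

0.5000 degrees


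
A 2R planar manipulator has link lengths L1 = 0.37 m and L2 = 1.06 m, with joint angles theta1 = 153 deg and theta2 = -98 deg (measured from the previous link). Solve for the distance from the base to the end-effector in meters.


x = L1*cos(th1) + L2*cos(th1+th2) = 0.278319
y = L1*sin(th1) + L2*sin(th1+th2) = 1.036278
d = sqrt(x^2 + y^2) = sqrt(0.077461 + 1.073872) = 1.0730

1.0730 m


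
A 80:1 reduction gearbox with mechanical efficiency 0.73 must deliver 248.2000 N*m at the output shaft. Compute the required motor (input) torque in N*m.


tau_in = tau_out / (N * eta) = 248.2000 / (80 * 0.73) = 4.2500

4.2500 N*m


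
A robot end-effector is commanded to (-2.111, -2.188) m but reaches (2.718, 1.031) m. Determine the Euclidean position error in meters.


dx = 2.718 - (-2.111) = 4.8290, dy = 1.031 - (-2.188) = 3.2190
err = sqrt(23.319241 + 10.361961) = 5.8036

5.8036 m


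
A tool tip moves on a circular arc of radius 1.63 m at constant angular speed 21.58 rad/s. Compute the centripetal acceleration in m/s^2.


a_c = omega^2 * r = 21.58^2 * 1.63 = 759.0851

759.0851 m/s^2


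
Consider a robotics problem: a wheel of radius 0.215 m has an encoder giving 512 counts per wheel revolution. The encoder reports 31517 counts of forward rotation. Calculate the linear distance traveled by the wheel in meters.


revs = 31517/512 = 61.556641
d = revs * 2*pi*r = 61.556641 * 2*pi*0.215 = 83.1559

83.1559 m


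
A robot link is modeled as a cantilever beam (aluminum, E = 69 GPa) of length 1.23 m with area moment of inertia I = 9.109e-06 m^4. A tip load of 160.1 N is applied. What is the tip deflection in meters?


delta = F*L^3/(3*E*I) = 160.1*1.23^3/(3*6.900e+10*9.109e-06)
      = 297.9248067/1885563 = 1.5800e-04

1.5800e-04 m


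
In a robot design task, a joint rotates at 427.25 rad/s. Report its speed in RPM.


RPM = 427.25 * 60/(2*pi) = 4079.9370

4079.9370 RPM


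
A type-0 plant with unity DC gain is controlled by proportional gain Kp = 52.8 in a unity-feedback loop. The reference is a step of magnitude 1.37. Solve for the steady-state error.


e_ss = R/(1 + Kp) = 1.37/(1 + 52.8) = 1.37/53.8000 = 0.0255

0.0255


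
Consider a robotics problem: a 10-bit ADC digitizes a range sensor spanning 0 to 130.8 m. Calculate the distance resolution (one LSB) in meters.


res = range / 2^n = 130.8/2^10 = 130.8/1024 = 0.1277

0.1277 m


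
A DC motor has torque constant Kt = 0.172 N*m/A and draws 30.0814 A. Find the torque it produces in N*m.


tau = Kt * I = 0.172*30.0814 = 5.1740

5.1740 N*m


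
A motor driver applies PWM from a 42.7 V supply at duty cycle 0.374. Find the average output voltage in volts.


V_avg = V_supply * D = 42.7*0.374 = 15.9698

15.9698 V


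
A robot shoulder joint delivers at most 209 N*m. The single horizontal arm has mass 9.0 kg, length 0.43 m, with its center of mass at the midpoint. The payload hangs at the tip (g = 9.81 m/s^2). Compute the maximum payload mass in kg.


tau_arm = m_arm*g*(L/2) = 9.0*9.81*0.43/2 = 18.9824 N*m
tau_payload = tau_max - tau_arm = 209 - 18.9824 = 190.0176
m_payload = tau_payload / (g*L) = 190.0176 / (9.81*0.43) = 45.0460

45.0460 kg


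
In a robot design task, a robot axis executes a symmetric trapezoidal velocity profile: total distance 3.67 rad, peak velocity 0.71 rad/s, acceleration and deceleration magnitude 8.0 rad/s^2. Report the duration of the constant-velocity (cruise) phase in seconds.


t_acc = v/a = 0.088750 s, d_acc = v^2/(2a) = 0.031506 rad each
d_cruise = 3.67 - 2*0.031506 = 3.606988 rad
t_cruise = d_cruise/v = 3.606988/0.71 = 5.0803

5.0803 s


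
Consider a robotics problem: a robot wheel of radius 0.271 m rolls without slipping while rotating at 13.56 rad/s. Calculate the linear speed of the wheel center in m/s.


v = omega * r = 13.56 * 0.271 = 3.6748

3.6748 m/s


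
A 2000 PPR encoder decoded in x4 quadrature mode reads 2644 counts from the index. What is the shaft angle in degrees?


angle = counts * 360 / (PPR*4) = 2644 * 360 / 8000 = 118.9800

118.9800 degrees


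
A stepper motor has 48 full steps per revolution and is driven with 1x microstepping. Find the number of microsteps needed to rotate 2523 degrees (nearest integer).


step_size = 360/(48*1) = 360/48 = 7.500000 deg
n = 2523/(360/48) = 2523*48/360 = 336.4000 -> 336

336 steps


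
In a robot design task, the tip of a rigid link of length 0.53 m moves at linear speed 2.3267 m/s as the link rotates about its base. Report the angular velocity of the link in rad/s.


omega = v / L = 2.3267 / 0.53 = 4.3900

4.3900 rad/s


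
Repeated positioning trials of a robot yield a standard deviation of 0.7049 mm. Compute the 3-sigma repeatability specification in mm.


repeatability = 3*sigma = 3*0.7049 = 2.1147

2.1147 mm


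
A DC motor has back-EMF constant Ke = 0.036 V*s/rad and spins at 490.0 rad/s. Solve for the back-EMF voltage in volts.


V_emf = Ke * omega = 0.036*490.0 = 17.6400

17.6400 V


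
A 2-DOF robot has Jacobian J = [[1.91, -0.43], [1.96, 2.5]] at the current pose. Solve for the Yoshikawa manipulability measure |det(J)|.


det(J) = 1.91*2.5 - (-0.43)*(1.96) = 5.6178
|det(J)| = 5.6178

5.6178


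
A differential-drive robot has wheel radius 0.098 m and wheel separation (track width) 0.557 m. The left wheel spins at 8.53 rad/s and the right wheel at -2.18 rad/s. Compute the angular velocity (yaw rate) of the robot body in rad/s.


omega = r*(wR - wL)/L = 0.098*(-2.18 - (8.53))/0.557 = -1.8843

-1.8843 rad/s


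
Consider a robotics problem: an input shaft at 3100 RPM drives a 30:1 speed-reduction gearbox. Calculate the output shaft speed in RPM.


omega_out = omega_in / N = 3100 / 30 = 103.3333

103.3333 RPM


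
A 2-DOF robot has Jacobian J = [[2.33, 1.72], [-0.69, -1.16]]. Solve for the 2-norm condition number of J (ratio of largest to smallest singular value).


JJ^T eigenvalues: trace(JJ^T) = 10.2090, det(JJ^T) = det(J)^2 = 2.29825600
s_max^2 = (10.2090 + sqrt(95.03065700))/2 = 9.97868344
s_min^2 = (10.2090 - sqrt(95.03065700))/2 = 0.23031656
kappa = s_max/s_min = sqrt(9.97868344/0.23031656) = 6.5822

6.5822


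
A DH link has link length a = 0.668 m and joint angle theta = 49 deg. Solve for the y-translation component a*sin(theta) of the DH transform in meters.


a*sin(theta) = 0.668*sin(49 deg) = 0.5041

0.5041 m


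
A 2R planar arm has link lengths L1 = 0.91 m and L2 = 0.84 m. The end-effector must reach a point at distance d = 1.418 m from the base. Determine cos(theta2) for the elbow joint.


cos(th2) = (d^2 - L1^2 - L2^2)/(2*L1*L2) = (1.418^2 - 0.91^2 - 0.84^2)/(2*0.91*0.84) = 0.3120

0.3120


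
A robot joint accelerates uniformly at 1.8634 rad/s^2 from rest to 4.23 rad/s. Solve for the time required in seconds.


t = delta_omega / alpha = 4.23 / 1.8634 = 2.2700

2.2700 s


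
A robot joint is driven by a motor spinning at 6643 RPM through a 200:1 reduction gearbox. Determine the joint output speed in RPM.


omega_joint = omega_motor / N = 6643 / 200 = 33.2150

33.2150 RPM


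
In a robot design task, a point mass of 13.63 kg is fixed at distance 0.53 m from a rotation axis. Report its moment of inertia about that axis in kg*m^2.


I = m*r^2 = 13.63*0.53^2 = 3.8287

3.8287 kg*m^2


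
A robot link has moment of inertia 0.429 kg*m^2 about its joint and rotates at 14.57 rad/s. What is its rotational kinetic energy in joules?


KE = (1/2)*I*omega^2 = 0.5*0.429*14.57^2 = 45.5351

45.5351 J


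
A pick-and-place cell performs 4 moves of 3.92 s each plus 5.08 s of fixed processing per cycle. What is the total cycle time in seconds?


T = 4*3.92 + 5.08 = 20.7600

20.7600 s


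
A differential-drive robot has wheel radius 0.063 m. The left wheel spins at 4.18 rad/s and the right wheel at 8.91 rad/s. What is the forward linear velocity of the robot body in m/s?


v = r*(wR + wL)/2 = 0.063*(8.91 + 4.18)/2 = 0.4123

0.4123 m/s


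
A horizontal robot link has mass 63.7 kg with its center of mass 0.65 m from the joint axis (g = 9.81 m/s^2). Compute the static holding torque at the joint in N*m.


tau = m*g*L = 63.7 * 9.81 * 0.65 = 406.1831

406.1831 N*m


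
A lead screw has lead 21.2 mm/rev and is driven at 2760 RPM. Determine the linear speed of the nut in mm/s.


v = lead * (RPM/60) = 21.2*2760/60 = 975.2000

975.2000 mm/s


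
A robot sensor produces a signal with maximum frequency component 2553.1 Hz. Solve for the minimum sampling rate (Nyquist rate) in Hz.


f_s,min = 2*f_max = 2*2553.1 = 5106.2000

5106.2000 Hz


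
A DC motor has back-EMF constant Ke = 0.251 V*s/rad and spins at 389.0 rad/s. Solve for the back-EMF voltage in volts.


V_emf = Ke * omega = 0.251*389.0 = 97.6390

97.6390 V


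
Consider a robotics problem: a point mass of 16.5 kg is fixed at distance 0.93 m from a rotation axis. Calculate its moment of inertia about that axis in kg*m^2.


I = m*r^2 = 16.5*0.93^2 = 14.2709

14.2709 kg*m^2


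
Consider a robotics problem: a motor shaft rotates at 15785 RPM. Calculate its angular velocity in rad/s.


omega = 15785 * 2*pi/60 = 1653.0013

1653.0013 rad/s


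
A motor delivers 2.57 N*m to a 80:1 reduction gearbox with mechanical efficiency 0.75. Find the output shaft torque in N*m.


tau_out = tau_in * N * eta = 2.57 * 80 * 0.75 = 154.2000

154.2000 N*m


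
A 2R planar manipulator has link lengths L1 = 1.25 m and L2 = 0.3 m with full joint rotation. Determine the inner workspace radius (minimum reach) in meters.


r_min = |L1 - L2| = |1.25 - 0.3| = 0.9500

0.9500 m


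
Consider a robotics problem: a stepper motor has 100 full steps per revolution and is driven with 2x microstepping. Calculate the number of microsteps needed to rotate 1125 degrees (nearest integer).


step_size = 360/(100*2) = 360/200 = 1.800000 deg
n = 1125/(360/200) = 1125*200/360 = 625

625 steps


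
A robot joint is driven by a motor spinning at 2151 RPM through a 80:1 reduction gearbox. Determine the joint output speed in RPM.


omega_joint = omega_motor / N = 2151 / 80 = 26.8875

26.8875 RPM


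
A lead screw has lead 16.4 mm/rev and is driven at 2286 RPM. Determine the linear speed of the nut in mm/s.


v = lead * (RPM/60) = 16.4*2286/60 = 624.8400

624.8400 mm/s


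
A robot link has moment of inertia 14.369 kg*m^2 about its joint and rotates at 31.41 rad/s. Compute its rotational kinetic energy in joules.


KE = (1/2)*I*omega^2 = 0.5*14.369*31.41^2 = 7088.1422

7088.1422 J


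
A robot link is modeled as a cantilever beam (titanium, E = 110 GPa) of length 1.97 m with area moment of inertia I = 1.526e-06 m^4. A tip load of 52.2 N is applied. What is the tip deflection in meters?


delta = F*L^3/(3*E*I) = 52.2*1.97^3/(3*1.100e+11*1.526e-06)
      = 399.0884706/503580 = 7.9250e-04

7.9250e-04 m


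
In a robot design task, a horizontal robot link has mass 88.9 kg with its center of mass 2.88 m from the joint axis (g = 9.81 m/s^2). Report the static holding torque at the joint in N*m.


tau = m*g*L = 88.9 * 9.81 * 2.88 = 2511.6739

2511.6739 N*m


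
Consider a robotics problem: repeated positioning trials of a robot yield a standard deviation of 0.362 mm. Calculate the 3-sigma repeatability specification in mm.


repeatability = 3*sigma = 3*0.362 = 1.0860

1.0860 mm


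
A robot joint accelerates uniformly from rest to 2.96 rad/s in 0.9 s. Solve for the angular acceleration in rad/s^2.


alpha = delta_omega / t = 2.96 / 0.9 = 3.2889

3.2889 rad/s^2


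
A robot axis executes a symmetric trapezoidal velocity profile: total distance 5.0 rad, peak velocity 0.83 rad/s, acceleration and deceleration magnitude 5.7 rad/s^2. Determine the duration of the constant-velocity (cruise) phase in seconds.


t_acc = v/a = 0.145614 s, d_acc = v^2/(2a) = 0.060430 rad each
d_cruise = 5.0 - 2*0.060430 = 4.879140 rad
t_cruise = d_cruise/v = 4.879140/0.83 = 5.8785

5.8785 s


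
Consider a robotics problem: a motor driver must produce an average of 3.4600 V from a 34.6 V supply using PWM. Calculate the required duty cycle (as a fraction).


D = V_avg/V_supply = 3.4600/34.6 = 0.1000

0.1000


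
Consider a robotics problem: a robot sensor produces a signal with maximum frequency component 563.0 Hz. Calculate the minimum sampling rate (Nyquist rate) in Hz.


f_s,min = 2*f_max = 2*563.0 = 1126.0000

1126.0000 Hz


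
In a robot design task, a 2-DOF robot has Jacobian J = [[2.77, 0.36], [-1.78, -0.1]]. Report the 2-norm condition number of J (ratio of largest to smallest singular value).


JJ^T eigenvalues: trace(JJ^T) = 10.9809, det(JJ^T) = det(J)^2 = 0.13235044
s_max^2 = (10.9809 + sqrt(120.05076305))/2 = 10.96883396
s_min^2 = (10.9809 - sqrt(120.05076305))/2 = 0.01206604
kappa = s_max/s_min = sqrt(10.96883396/0.01206604) = 30.1507

30.1507


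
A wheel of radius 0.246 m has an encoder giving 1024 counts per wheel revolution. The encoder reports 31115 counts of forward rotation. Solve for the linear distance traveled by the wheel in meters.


revs = 31115/1024 = 30.385742
d = revs * 2*pi*r = 30.385742 * 2*pi*0.246 = 46.9661

46.9661 m


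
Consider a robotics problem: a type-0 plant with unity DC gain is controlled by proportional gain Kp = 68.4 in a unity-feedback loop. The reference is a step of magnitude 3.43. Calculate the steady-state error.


e_ss = R/(1 + Kp) = 3.43/(1 + 68.4) = 3.43/69.4000 = 0.0494

0.0494


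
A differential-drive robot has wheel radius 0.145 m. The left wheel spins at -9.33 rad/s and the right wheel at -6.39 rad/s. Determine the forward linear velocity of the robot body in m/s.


v = r*(wR + wL)/2 = 0.145*(-6.39 + -9.33)/2 = -1.1397

-1.1397 m/s


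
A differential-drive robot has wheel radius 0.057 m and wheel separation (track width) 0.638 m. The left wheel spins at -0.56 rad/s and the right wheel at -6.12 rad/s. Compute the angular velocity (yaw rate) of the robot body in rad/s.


omega = r*(wR - wL)/L = 0.057*(-6.12 - (-0.56))/0.638 = -0.4967

-0.4967 rad/s


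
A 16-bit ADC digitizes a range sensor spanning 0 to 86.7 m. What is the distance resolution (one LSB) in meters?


res = range / 2^n = 86.7/2^16 = 86.7/65536 = 0.0013

0.0013 m


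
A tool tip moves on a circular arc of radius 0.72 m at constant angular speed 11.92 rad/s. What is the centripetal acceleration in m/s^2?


a_c = omega^2 * r = 11.92^2 * 0.72 = 102.3022

102.3022 m/s^2


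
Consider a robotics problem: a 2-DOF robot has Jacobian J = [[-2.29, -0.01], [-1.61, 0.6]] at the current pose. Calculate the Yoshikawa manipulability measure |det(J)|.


det(J) = -2.29*0.6 - (-0.01)*(-1.61) = -1.3901
|det(J)| = 1.3901

1.3901


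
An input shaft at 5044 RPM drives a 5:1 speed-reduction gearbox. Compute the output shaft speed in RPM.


omega_out = omega_in / N = 5044 / 5 = 1008.8000

1008.8000 RPM


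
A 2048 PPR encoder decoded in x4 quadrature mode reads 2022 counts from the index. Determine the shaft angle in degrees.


angle = counts * 360 / (PPR*4) = 2022 * 360 / 8192 = 88.8574

88.8574 degrees


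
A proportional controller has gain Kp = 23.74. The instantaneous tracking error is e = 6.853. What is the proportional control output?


u_P = Kp * e = 23.74 * 6.853 = 162.6902

162.6902


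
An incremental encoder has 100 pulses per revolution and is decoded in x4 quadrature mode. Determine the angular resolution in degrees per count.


resolution = 360 / (PPR * 4) = 360 / 400 = 0.9000

0.9000 degrees


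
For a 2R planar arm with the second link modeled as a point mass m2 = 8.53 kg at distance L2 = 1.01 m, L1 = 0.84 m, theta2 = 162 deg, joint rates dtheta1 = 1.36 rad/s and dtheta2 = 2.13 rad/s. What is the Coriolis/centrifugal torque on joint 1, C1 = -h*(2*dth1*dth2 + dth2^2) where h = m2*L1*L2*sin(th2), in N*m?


h = m2*L1*L2*sin(th2) = 8.53*0.84*1.01*sin(162 deg) = 2.236310
C1 = -h*(2*1.36*2.13 + 2.13^2) = -2.236310*10.3305 = -23.1022

-23.1022 N*m


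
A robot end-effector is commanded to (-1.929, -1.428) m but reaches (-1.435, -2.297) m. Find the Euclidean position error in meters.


dx = -1.435 - (-1.929) = 0.4940, dy = -2.297 - (-1.428) = -0.8690
err = sqrt(0.244036 + 0.755161) = 0.9996

0.9996 m


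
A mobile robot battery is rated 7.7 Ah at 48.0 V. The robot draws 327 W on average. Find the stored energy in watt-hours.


E = capacity * V = 7.7*48.0 = 369.6000

369.6000 Wh


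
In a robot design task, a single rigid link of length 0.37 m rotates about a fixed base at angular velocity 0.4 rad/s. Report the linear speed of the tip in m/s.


v = L*omega = 0.37 * 0.4 = 0.1480

0.1480 m/s


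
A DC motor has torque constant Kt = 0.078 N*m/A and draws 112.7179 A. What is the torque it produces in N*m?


tau = Kt * I = 0.078*112.7179 = 8.7920

8.7920 N*m


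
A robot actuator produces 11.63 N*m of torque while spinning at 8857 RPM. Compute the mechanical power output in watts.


omega = 8857 * 2*pi/60 = 927.502871 rad/s
P = tau * omega = 11.63 * 927.502871 = 10786.8584

10786.8584 W


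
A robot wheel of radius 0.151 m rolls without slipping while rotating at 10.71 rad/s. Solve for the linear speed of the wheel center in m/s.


v = omega * r = 10.71 * 0.151 = 1.6172

1.6172 m/s


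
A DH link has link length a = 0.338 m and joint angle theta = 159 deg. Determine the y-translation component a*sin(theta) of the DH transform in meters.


a*sin(theta) = 0.338*sin(159 deg) = 0.1211

0.1211 m


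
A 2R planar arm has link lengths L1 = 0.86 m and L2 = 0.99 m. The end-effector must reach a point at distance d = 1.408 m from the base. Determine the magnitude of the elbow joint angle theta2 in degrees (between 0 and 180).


cos(th2) = (d^2 - L1^2 - L2^2)/(2*L1*L2) = (1.408^2 - 0.86^2 - 0.99^2)/(2*0.86*0.99) = 0.15431290
th2 = acos(0.15431290) = 81.1231 deg

81.1231 degrees


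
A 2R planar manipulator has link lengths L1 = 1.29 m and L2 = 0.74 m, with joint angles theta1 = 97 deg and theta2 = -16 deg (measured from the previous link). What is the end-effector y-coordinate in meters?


y = L1*sin(th1) + L2*sin(th1+th2) = 1.29*sin(97 deg) + 0.74*sin(81 deg) = 2.0113

2.0113 m


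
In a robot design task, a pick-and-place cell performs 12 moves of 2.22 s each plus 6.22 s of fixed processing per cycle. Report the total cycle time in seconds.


T = 12*2.22 + 6.22 = 32.8600

32.8600 s


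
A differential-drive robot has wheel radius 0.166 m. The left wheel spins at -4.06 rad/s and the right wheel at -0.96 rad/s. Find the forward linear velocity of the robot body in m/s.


v = r*(wR + wL)/2 = 0.166*(-0.96 + -4.06)/2 = -0.4167

-0.4167 m/s


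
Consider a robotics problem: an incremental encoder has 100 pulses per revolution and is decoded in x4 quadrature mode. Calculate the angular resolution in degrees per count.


resolution = 360 / (PPR * 4) = 360 / 400 = 0.9000

0.9000 degrees


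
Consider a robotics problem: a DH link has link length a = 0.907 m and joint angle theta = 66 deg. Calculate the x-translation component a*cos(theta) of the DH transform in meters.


a*cos(theta) = 0.907*cos(66 deg) = 0.3689

0.3689 m


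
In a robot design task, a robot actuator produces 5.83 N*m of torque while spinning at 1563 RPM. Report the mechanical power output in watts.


omega = 1563 * 2*pi/60 = 163.676977 rad/s
P = tau * omega = 5.83 * 163.676977 = 954.2368

954.2368 W


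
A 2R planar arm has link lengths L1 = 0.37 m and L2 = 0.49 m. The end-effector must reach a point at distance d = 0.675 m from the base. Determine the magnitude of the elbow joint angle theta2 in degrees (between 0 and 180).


cos(th2) = (d^2 - L1^2 - L2^2)/(2*L1*L2) = (0.675^2 - 0.37^2 - 0.49^2)/(2*0.37*0.49) = 0.21683673
th2 = acos(0.21683673) = 77.4767 deg

77.4767 degrees


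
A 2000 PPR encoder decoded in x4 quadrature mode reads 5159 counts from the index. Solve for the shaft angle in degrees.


angle = counts * 360 / (PPR*4) = 5159 * 360 / 8000 = 232.1550

232.1550 degrees


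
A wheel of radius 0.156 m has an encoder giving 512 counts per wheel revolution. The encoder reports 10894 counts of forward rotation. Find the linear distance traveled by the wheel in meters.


revs = 10894/512 = 21.277344
d = revs * 2*pi*r = 21.277344 * 2*pi*0.156 = 20.8556

20.8556 m


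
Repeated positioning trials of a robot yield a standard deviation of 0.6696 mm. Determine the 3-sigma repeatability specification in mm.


repeatability = 3*sigma = 3*0.6696 = 2.0088

2.0088 mm


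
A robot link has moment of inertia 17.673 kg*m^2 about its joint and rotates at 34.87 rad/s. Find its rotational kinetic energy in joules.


KE = (1/2)*I*omega^2 = 0.5*17.673*34.87^2 = 10744.4497

10744.4497 J


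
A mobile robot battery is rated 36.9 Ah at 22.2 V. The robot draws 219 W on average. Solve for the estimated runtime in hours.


E = 36.9*22.2 = 819.1800 Wh
t = E/P = 819.1800/219 = 3.7405

3.7405 hours


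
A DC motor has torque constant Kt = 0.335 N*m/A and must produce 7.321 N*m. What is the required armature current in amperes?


I = tau / Kt = 7.321/0.335 = 21.8537

21.8537 A


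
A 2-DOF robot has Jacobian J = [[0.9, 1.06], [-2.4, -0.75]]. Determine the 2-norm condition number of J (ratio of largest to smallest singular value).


JJ^T eigenvalues: trace(JJ^T) = 8.2561, det(JJ^T) = det(J)^2 = 3.49316100
s_max^2 = (8.2561 + sqrt(54.19054321))/2 = 7.80876132
s_min^2 = (8.2561 - sqrt(54.19054321))/2 = 0.44733868
kappa = s_max/s_min = sqrt(7.80876132/0.44733868) = 4.1780

4.1780


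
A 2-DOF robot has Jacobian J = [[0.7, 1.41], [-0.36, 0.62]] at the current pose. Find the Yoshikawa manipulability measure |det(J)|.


det(J) = 0.7*0.62 - (1.41)*(-0.36) = 0.9416
|det(J)| = 0.9416

0.9416


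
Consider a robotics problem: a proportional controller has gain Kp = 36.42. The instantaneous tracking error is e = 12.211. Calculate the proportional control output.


u_P = Kp * e = 36.42 * 12.211 = 444.7246

444.7246


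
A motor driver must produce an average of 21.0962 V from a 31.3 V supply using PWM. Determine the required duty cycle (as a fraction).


D = V_avg/V_supply = 21.0962/31.3 = 0.6740

0.6740


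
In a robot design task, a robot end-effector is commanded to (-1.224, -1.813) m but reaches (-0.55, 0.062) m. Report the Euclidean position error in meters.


dx = -0.55 - (-1.224) = 0.6740, dy = 0.062 - (-1.813) = 1.8750
err = sqrt(0.454276 + 3.515625) = 1.9925

1.9925 m


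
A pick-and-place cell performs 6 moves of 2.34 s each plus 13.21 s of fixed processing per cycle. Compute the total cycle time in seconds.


T = 6*2.34 + 13.21 = 27.2500

27.2500 s


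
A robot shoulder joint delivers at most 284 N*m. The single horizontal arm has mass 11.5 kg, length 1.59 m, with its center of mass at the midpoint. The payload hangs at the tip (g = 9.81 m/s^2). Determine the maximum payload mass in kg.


tau_arm = m_arm*g*(L/2) = 11.5*9.81*1.59/2 = 89.6879 N*m
tau_payload = tau_max - tau_arm = 284 - 89.6879 = 194.3121
m_payload = tau_payload / (g*L) = 194.3121 / (9.81*1.59) = 12.4576

12.4576 kg


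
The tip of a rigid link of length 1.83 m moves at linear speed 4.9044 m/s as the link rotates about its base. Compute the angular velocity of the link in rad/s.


omega = v / L = 4.9044 / 1.83 = 2.6800

2.6800 rad/s


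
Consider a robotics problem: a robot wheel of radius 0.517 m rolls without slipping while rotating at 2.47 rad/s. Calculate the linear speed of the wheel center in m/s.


v = omega * r = 2.47 * 0.517 = 1.2770

1.2770 m/s


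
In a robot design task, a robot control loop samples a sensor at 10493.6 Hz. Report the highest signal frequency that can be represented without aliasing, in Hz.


f_max = f_s/2 = 10493.6/2 = 5246.8000

5246.8000 Hz


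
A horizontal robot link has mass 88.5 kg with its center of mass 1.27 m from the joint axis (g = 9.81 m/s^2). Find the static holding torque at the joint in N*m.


tau = m*g*L = 88.5 * 9.81 * 1.27 = 1102.5950

1102.5950 N*m


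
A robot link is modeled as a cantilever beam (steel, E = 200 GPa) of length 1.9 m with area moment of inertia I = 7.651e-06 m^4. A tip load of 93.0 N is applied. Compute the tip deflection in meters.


delta = F*L^3/(3*E*I) = 93.0*1.9^3/(3*2.000e+11*7.651e-06)
      = 637.887/4590600 = 1.3896e-04

1.3896e-04 m


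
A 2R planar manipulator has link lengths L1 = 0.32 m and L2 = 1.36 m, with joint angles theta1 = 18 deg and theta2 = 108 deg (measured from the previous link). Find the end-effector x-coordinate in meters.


x = L1*cos(th1) + L2*cos(th1+th2) = 0.32*cos(18 deg) + 1.36*cos(126 deg) = -0.4950

-0.4950 m


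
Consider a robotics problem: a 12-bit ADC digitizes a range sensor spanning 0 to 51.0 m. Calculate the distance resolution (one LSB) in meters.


res = range / 2^n = 51.0/2^12 = 51.0/4096 = 0.0125

0.0125 m


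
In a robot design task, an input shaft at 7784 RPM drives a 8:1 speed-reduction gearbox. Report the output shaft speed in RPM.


omega_out = omega_in / N = 7784 / 8 = 973.0000

973.0000 RPM


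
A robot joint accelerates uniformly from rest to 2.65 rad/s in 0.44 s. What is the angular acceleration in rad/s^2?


alpha = delta_omega / t = 2.65 / 0.44 = 6.0227

6.0227 rad/s^2


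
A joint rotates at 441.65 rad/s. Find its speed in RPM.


RPM = 441.65 * 60/(2*pi) = 4217.4468

4217.4468 RPM


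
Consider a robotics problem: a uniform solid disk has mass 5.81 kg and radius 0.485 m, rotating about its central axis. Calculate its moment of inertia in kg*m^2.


I = (1/2)*m*R^2 = 0.5*5.81*0.485^2 = 0.6833

0.6833 kg*m^2


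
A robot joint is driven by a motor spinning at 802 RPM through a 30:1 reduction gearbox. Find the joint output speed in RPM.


omega_joint = omega_motor / N = 802 / 30 = 26.7333

26.7333 RPM


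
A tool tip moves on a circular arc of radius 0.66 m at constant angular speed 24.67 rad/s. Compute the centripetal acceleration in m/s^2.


a_c = omega^2 * r = 24.67^2 * 0.66 = 401.6819

401.6819 m/s^2


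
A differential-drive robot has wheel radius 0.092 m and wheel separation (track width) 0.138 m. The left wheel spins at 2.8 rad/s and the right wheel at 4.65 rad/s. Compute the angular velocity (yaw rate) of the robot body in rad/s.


omega = r*(wR - wL)/L = 0.092*(4.65 - (2.8))/0.138 = 1.2333

1.2333 rad/s


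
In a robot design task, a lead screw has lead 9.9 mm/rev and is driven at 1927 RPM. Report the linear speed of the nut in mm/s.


v = lead * (RPM/60) = 9.9*1927/60 = 317.9550

317.9550 mm/s


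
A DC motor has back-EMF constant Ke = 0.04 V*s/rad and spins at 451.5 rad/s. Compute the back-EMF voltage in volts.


V_emf = Ke * omega = 0.04*451.5 = 18.0600

18.0600 V


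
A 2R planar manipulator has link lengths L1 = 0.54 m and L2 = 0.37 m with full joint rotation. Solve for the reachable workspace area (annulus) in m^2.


r_max = L1 + L2 = 0.9100, r_min = |L1 - L2| = 0.1700
A = pi*(r_max^2 - r_min^2) = pi*(0.8281 - 0.0289) = 2.5108

2.5108 m^2


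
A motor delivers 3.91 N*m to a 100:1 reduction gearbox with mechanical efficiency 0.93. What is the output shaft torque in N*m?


tau_out = tau_in * N * eta = 3.91 * 100 * 0.93 = 363.6300

363.6300 N*m


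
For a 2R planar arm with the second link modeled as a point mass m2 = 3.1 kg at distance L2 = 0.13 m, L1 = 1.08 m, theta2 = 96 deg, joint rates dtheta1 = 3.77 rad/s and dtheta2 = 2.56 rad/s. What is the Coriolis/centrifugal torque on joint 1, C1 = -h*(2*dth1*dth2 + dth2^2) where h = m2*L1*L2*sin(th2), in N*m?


h = m2*L1*L2*sin(th2) = 3.1*1.08*0.13*sin(96 deg) = 0.432856
C1 = -h*(2*3.77*2.56 + 2.56^2) = -0.432856*25.8560 = -11.1919

-11.1919 N*m


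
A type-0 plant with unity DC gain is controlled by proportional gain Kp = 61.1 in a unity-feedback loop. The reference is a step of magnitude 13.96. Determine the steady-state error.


e_ss = R/(1 + Kp) = 13.96/(1 + 61.1) = 13.96/62.1000 = 0.2248

0.2248


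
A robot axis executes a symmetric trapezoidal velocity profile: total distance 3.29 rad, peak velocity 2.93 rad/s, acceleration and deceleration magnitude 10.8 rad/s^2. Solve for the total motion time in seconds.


t_acc = v/a = 2.93/10.8 = 0.271296 s
d_acc = v^2/(2a) = 0.397449 rad (each ramp)
d_cruise = 3.29 - 2*0.397449 = 2.495102 rad
t_cruise = 2.495102/2.93 = 0.851571 s
t_total = 2*0.271296 + 0.851571 = 1.3942

1.3942 s


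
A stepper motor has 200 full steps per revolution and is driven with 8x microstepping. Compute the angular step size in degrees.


step = 360/(200*8) = 360/1600 = 0.2250

0.2250 degrees


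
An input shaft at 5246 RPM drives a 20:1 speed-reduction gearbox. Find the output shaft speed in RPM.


omega_out = omega_in / N = 5246 / 20 = 262.3000

262.3000 RPM


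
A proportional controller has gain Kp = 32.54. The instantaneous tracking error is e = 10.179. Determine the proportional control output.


u_P = Kp * e = 32.54 * 10.179 = 331.2247

331.2247


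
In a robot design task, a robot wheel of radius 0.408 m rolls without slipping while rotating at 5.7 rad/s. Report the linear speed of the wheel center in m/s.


v = omega * r = 5.7 * 0.408 = 2.3256

2.3256 m/s


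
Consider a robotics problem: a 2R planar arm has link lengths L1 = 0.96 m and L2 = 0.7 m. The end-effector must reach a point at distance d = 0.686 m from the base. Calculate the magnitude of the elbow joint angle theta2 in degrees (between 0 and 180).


cos(th2) = (d^2 - L1^2 - L2^2)/(2*L1*L2) = (0.686^2 - 0.96^2 - 0.7^2)/(2*0.96*0.7) = -0.70015179
th2 = acos(-0.70015179) = 134.4392 deg

134.4392 degrees


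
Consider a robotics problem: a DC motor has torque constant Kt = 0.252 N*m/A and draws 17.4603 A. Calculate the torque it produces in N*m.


tau = Kt * I = 0.252*17.4603 = 4.4000

4.4000 N*m


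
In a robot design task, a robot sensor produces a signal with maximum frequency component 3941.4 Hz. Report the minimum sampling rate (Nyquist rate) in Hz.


f_s,min = 2*f_max = 2*3941.4 = 7882.8000

7882.8000 Hz


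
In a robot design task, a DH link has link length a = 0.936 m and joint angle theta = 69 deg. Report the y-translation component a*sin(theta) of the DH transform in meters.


a*sin(theta) = 0.936*sin(69 deg) = 0.8738

0.8738 m


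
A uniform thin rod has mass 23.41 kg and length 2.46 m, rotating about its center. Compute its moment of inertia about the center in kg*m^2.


I = (1/12)*m*L^2 = (1/12)*23.41*2.46^2 = 11.8057

11.8057 kg*m^2


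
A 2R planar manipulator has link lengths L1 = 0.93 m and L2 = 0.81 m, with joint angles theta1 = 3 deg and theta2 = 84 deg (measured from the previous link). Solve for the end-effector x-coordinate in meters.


x = L1*cos(th1) + L2*cos(th1+th2) = 0.93*cos(3 deg) + 0.81*cos(87 deg) = 0.9711

0.9711 m


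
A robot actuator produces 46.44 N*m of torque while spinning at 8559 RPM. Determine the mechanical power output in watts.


omega = 8559 * 2*pi/60 = 896.296384 rad/s
P = tau * omega = 46.44 * 896.296384 = 41624.0041

41624.0041 W


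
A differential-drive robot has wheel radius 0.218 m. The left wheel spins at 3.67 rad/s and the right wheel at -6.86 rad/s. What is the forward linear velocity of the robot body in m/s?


v = r*(wR + wL)/2 = 0.218*(-6.86 + 3.67)/2 = -0.3477

-0.3477 m/s


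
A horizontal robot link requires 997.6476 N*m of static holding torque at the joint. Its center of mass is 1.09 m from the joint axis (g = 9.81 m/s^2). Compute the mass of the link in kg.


m = tau / (g*L) = 997.6476 / (9.81 * 1.09) = 93.3000

93.3000 kg


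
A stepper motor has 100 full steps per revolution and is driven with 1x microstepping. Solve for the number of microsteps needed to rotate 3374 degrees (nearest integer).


step_size = 360/(100*1) = 360/100 = 3.600000 deg
n = 3374/(360/100) = 3374*100/360 = 937.2222 -> 937

937 steps


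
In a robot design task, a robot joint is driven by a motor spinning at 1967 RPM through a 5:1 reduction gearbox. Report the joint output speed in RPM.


omega_joint = omega_motor / N = 1967 / 5 = 393.4000

393.4000 RPM


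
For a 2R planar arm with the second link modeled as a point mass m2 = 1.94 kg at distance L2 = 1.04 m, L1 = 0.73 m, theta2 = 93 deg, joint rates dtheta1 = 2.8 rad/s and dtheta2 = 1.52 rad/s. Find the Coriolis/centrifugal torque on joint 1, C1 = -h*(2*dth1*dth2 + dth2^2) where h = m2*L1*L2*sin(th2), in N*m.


h = m2*L1*L2*sin(th2) = 1.94*0.73*1.04*sin(93 deg) = 1.470830
C1 = -h*(2*2.8*1.52 + 1.52^2) = -1.470830*10.8224 = -15.9179

-15.9179 N*m


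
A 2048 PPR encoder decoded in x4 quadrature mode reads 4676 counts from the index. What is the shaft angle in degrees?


angle = counts * 360 / (PPR*4) = 4676 * 360 / 8192 = 205.4883

205.4883 degrees


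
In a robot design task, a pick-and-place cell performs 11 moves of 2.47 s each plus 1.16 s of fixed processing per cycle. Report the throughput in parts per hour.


T_cycle = 11*2.47 + 1.16 = 28.3300 s
rate = 3600/T = 127.0738

127.0738 parts/hour


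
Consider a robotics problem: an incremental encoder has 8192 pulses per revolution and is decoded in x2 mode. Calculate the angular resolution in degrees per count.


resolution = 360 / (PPR * 2) = 360 / 16384 = 0.0220

0.0220 degrees


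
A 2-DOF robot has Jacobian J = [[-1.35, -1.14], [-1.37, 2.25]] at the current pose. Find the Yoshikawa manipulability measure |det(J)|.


det(J) = -1.35*2.25 - (-1.14)*(-1.37) = -4.5993
|det(J)| = 4.5993

4.5993


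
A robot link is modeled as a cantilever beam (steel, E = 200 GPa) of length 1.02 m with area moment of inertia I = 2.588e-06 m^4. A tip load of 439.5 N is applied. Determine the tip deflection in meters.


delta = F*L^3/(3*E*I) = 439.5*1.02^3/(3*2.000e+11*2.588e-06)
      = 466.400916/1552800 = 3.0036e-04

3.0036e-04 m


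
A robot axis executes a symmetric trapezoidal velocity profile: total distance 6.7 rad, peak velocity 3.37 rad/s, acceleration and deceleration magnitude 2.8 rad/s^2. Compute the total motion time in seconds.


t_acc = v/a = 3.37/2.8 = 1.203571 s
d_acc = v^2/(2a) = 2.028018 rad (each ramp)
d_cruise = 6.7 - 2*2.028018 = 2.643964 rad
t_cruise = 2.643964/3.37 = 0.784559 s
t_total = 2*1.203571 + 0.784559 = 3.1917

3.1917 s


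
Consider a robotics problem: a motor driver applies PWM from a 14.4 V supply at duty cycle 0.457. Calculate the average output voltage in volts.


V_avg = V_supply * D = 14.4*0.457 = 6.5808

6.5808 V


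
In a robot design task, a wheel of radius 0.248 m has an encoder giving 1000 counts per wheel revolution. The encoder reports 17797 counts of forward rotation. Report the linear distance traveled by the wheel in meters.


revs = 17797/1000 = 17.797000
d = revs * 2*pi*r = 17.797000 * 2*pi*0.248 = 27.7318

27.7318 m


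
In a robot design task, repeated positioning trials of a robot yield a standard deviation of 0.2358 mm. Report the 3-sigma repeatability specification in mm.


repeatability = 3*sigma = 3*0.2358 = 0.7074

0.7074 mm


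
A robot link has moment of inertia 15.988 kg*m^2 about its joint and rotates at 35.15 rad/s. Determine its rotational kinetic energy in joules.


KE = (1/2)*I*omega^2 = 0.5*15.988*35.15^2 = 9876.7669

9876.7669 J


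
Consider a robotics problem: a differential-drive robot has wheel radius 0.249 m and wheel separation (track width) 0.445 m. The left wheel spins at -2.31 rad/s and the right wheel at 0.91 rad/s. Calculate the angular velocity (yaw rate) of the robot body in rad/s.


omega = r*(wR - wL)/L = 0.249*(0.91 - (-2.31))/0.445 = 1.8018

1.8018 rad/s


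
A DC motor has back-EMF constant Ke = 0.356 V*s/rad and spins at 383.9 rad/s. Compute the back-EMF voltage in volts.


V_emf = Ke * omega = 0.356*383.9 = 136.6684

136.6684 V


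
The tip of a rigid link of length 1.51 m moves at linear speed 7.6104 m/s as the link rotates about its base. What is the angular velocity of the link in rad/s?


omega = v / L = 7.6104 / 1.51 = 5.0400

5.0400 rad/s


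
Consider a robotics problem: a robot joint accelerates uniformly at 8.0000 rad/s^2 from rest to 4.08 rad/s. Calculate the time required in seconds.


t = delta_omega / alpha = 4.08 / 8.0000 = 0.5100

0.5100 s


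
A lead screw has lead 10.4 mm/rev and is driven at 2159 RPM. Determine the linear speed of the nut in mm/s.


v = lead * (RPM/60) = 10.4*2159/60 = 374.2267

374.2267 mm/s


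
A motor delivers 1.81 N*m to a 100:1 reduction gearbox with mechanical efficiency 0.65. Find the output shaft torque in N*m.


tau_out = tau_in * N * eta = 1.81 * 100 * 0.65 = 117.6500

117.6500 N*m


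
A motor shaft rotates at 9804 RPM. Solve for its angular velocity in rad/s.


omega = 9804 * 2*pi/60 = 1026.6725

1026.6725 rad/s


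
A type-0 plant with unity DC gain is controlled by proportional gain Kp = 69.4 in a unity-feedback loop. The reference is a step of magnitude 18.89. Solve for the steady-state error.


e_ss = R/(1 + Kp) = 18.89/(1 + 69.4) = 18.89/70.4000 = 0.2683

0.2683


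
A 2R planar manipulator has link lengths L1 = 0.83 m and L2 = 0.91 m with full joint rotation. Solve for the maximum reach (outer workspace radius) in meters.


r_max = L1 + L2 = 0.83 + 0.91 = 1.7400

1.7400 m


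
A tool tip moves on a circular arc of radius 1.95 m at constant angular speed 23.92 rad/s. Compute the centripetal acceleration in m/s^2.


a_c = omega^2 * r = 23.92^2 * 1.95 = 1115.7245

1115.7245 m/s^2


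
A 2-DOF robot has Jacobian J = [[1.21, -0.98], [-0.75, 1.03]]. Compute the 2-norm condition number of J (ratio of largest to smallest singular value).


JJ^T eigenvalues: trace(JJ^T) = 4.0479, det(JJ^T) = det(J)^2 = 0.26142769
s_max^2 = (4.0479 + sqrt(15.33978365))/2 = 3.98225179
s_min^2 = (4.0479 - sqrt(15.33978365))/2 = 0.06564821
kappa = s_max/s_min = sqrt(3.98225179/0.06564821) = 7.7885

7.7885


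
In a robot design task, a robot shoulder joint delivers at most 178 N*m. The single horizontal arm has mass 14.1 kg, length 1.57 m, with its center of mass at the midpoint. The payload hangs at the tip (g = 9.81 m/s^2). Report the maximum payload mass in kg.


tau_arm = m_arm*g*(L/2) = 14.1*9.81*1.57/2 = 108.5820 N*m
tau_payload = tau_max - tau_arm = 178 - 108.5820 = 69.4180
m_payload = tau_payload / (g*L) = 69.4180 / (9.81*1.57) = 4.5072

4.5072 kg


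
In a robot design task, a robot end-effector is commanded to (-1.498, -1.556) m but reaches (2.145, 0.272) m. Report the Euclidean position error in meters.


dx = 2.145 - (-1.498) = 3.6430, dy = 0.272 - (-1.556) = 1.8280
err = sqrt(13.271449 + 3.341584) = 4.0759

4.0759 m
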